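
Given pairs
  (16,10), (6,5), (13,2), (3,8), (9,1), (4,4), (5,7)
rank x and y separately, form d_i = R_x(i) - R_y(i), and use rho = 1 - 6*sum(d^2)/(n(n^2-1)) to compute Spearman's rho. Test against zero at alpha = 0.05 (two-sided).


Step 1: Rank x and y separately (midranks; no ties here).
rank(x): 16->7, 6->4, 13->6, 3->1, 9->5, 4->2, 5->3
rank(y): 10->7, 5->4, 2->2, 8->6, 1->1, 4->3, 7->5
Step 2: d_i = R_x(i) - R_y(i); compute d_i^2.
  (7-7)^2=0, (4-4)^2=0, (6-2)^2=16, (1-6)^2=25, (5-1)^2=16, (2-3)^2=1, (3-5)^2=4
sum(d^2) = 62.
Step 3: rho = 1 - 6*62 / (7*(7^2 - 1)) = 1 - 372/336 = -0.107143.
Step 4: Under H0, t = rho * sqrt((n-2)/(1-rho^2)) = -0.2410 ~ t(5).
Step 5: Two-sided p-value from the t-distribution with 5 df = 0.819151.
Step 6: alpha = 0.05. fail to reject H0.

rho = -0.1071, p = 0.819151, fail to reject H0 at alpha = 0.05.


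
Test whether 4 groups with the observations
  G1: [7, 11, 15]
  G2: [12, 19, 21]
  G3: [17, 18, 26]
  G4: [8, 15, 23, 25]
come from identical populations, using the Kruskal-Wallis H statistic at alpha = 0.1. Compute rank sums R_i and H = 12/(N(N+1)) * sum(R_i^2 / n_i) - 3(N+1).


Step 1: Combine all N = 13 observations and assign midranks.
sorted (value, group, rank): (7,G1,1), (8,G4,2), (11,G1,3), (12,G2,4), (15,G1,5.5), (15,G4,5.5), (17,G3,7), (18,G3,8), (19,G2,9), (21,G2,10), (23,G4,11), (25,G4,12), (26,G3,13)
Step 2: Sum ranks within each group.
R_1 = 9.5 (n_1 = 3)
R_2 = 23 (n_2 = 3)
R_3 = 28 (n_3 = 3)
R_4 = 30.5 (n_4 = 4)
Step 3: H = 12/(N(N+1)) * sum(R_i^2/n_i) - 3(N+1)
     = 12/(13*14) * (9.5^2/3 + 23^2/3 + 28^2/3 + 30.5^2/4) - 3*14
     = 0.065934 * 700.312 - 42
     = 4.174451.
Step 4: Ties present; correction factor C = 1 - 6/(13^3 - 13) = 0.997253. Corrected H = 4.174451 / 0.997253 = 4.185950.
Step 5: Under H0, H ~ chi^2(3); p-value = 0.242072.
Step 6: alpha = 0.1. fail to reject H0.

H = 4.1860, df = 3, p = 0.242072, fail to reject H0.


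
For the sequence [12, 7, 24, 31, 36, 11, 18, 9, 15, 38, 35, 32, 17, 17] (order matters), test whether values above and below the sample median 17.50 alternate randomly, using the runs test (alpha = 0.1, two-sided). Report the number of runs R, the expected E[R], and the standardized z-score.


Step 1: Compute median = 17.50; label A = above, B = below.
Labels in order: BBAAABABBAAABB  (n_A = 7, n_B = 7)
Step 2: Count runs R = 7.
Step 3: Under H0 (random ordering), E[R] = 2*n_A*n_B/(n_A+n_B) + 1 = 2*7*7/14 + 1 = 8.0000.
        Var[R] = 2*n_A*n_B*(2*n_A*n_B - n_A - n_B) / ((n_A+n_B)^2 * (n_A+n_B-1)) = 8232/2548 = 3.2308.
        SD[R] = 1.7974.
Step 4: Continuity-corrected z = (R + 0.5 - E[R]) / SD[R] = (7 + 0.5 - 8.0000) / 1.7974 = -0.2782.
Step 5: Two-sided p-value via normal approximation = 2*(1 - Phi(|z|)) = 0.780879.
Step 6: alpha = 0.1. fail to reject H0.

R = 7, z = -0.2782, p = 0.780879, fail to reject H0.


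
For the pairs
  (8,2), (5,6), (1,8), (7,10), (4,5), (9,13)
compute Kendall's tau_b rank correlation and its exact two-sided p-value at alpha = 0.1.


Step 1: Enumerate the 15 unordered pairs (i,j) with i<j and classify each by sign(x_j-x_i) * sign(y_j-y_i).
  (1,2):dx=-3,dy=+4->D; (1,3):dx=-7,dy=+6->D; (1,4):dx=-1,dy=+8->D; (1,5):dx=-4,dy=+3->D
  (1,6):dx=+1,dy=+11->C; (2,3):dx=-4,dy=+2->D; (2,4):dx=+2,dy=+4->C; (2,5):dx=-1,dy=-1->C
  (2,6):dx=+4,dy=+7->C; (3,4):dx=+6,dy=+2->C; (3,5):dx=+3,dy=-3->D; (3,6):dx=+8,dy=+5->C
  (4,5):dx=-3,dy=-5->C; (4,6):dx=+2,dy=+3->C; (5,6):dx=+5,dy=+8->C
Step 2: C = 9, D = 6, total pairs = 15.
Step 3: tau = (C - D)/(n(n-1)/2) = (9 - 6)/15 = 0.200000.
Step 4: Exact two-sided p-value (enumerate n! = 720 permutations of y under H0): p = 0.719444.
Step 5: alpha = 0.1. fail to reject H0.

tau_b = 0.2000 (C=9, D=6), p = 0.719444, fail to reject H0.


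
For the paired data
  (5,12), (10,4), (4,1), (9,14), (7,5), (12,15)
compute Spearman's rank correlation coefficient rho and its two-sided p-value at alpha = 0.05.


Step 1: Rank x and y separately (midranks; no ties here).
rank(x): 5->2, 10->5, 4->1, 9->4, 7->3, 12->6
rank(y): 12->4, 4->2, 1->1, 14->5, 5->3, 15->6
Step 2: d_i = R_x(i) - R_y(i); compute d_i^2.
  (2-4)^2=4, (5-2)^2=9, (1-1)^2=0, (4-5)^2=1, (3-3)^2=0, (6-6)^2=0
sum(d^2) = 14.
Step 3: rho = 1 - 6*14 / (6*(6^2 - 1)) = 1 - 84/210 = 0.600000.
Step 4: Under H0, t = rho * sqrt((n-2)/(1-rho^2)) = 1.5000 ~ t(4).
Step 5: Two-sided p-value from the t-distribution with 4 df = 0.208000.
Step 6: alpha = 0.05. fail to reject H0.

rho = 0.6000, p = 0.208000, fail to reject H0 at alpha = 0.05.


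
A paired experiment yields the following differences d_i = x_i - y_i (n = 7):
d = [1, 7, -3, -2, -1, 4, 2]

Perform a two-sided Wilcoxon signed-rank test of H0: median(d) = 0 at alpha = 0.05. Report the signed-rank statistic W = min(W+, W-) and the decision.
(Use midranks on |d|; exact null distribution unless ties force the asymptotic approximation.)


Step 1: Drop any zero differences (none here) and take |d_i|.
|d| = [1, 7, 3, 2, 1, 4, 2]
Step 2: Midrank |d_i| (ties get averaged ranks).
ranks: |1|->1.5, |7|->7, |3|->5, |2|->3.5, |1|->1.5, |4|->6, |2|->3.5
Step 3: Attach original signs; sum ranks with positive sign and with negative sign.
W+ = 1.5 + 7 + 6 + 3.5 = 18
W- = 5 + 3.5 + 1.5 = 10
(Check: W+ + W- = 28 should equal n(n+1)/2 = 28.)
Step 4: Test statistic W = min(W+, W-) = 10.
Step 5: Ties in |d|, so use the tie-corrected normal approximation.
        E[W] = n(n+1)/4 = 7*8/4 = 14.
        Tie groups: |d|=1 (t=2), |d|=2 (t=2); sum(t^3 - t) = 12.
        Var[W] = n(n+1)(2n+1)/24 - sum(t^3-t)/48 = 840/24 - 12/48 = 34.75.
        z = (W - E[W]) / sqrt(Var[W]) = (10 - 14) / 5.8949 = -0.6786.
        Two-sided p = 2*Phi(z) = 0.497422.
Step 6: alpha = 0.05. fail to reject H0.

W+ = 18, W- = 10, W = min = 10, p = 0.497422, fail to reject H0.


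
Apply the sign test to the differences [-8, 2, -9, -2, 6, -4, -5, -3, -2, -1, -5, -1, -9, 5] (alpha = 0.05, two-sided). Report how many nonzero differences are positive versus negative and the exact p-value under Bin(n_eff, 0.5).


Step 1: Discard zero differences. Original n = 14; n_eff = number of nonzero differences = 14.
Nonzero differences (with sign): -8, +2, -9, -2, +6, -4, -5, -3, -2, -1, -5, -1, -9, +5
Step 2: Count signs: positive = 3, negative = 11.
Step 3: Under H0: P(positive) = 0.5, so the number of positives S ~ Bin(14, 0.5).
Step 4: Two-sided exact p-value = sum of Bin(14,0.5) probabilities at or below the observed probability = 0.057373.
Step 5: alpha = 0.05. fail to reject H0.

n_eff = 14, pos = 3, neg = 11, p = 0.057373, fail to reject H0.


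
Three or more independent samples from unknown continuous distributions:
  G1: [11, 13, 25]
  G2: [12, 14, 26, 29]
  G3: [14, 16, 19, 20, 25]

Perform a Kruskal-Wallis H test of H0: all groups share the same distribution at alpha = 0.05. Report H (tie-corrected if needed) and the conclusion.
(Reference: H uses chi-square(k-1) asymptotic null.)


Step 1: Combine all N = 12 observations and assign midranks.
sorted (value, group, rank): (11,G1,1), (12,G2,2), (13,G1,3), (14,G2,4.5), (14,G3,4.5), (16,G3,6), (19,G3,7), (20,G3,8), (25,G1,9.5), (25,G3,9.5), (26,G2,11), (29,G2,12)
Step 2: Sum ranks within each group.
R_1 = 13.5 (n_1 = 3)
R_2 = 29.5 (n_2 = 4)
R_3 = 35 (n_3 = 5)
Step 3: H = 12/(N(N+1)) * sum(R_i^2/n_i) - 3(N+1)
     = 12/(12*13) * (13.5^2/3 + 29.5^2/4 + 35^2/5) - 3*13
     = 0.076923 * 523.312 - 39
     = 1.254808.
Step 4: Ties present; correction factor C = 1 - 12/(12^3 - 12) = 0.993007. Corrected H = 1.254808 / 0.993007 = 1.263644.
Step 5: Under H0, H ~ chi^2(2); p-value = 0.531622.
Step 6: alpha = 0.05. fail to reject H0.

H = 1.2636, df = 2, p = 0.531622, fail to reject H0.


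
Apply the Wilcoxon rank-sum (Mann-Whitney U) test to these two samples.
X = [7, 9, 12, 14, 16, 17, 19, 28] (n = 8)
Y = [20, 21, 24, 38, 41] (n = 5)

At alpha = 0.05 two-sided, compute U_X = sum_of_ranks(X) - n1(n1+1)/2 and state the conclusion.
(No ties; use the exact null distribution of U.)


Step 1: Combine and sort all 13 observations; assign midranks.
sorted (value, group): (7,X), (9,X), (12,X), (14,X), (16,X), (17,X), (19,X), (20,Y), (21,Y), (24,Y), (28,X), (38,Y), (41,Y)
ranks: 7->1, 9->2, 12->3, 14->4, 16->5, 17->6, 19->7, 20->8, 21->9, 24->10, 28->11, 38->12, 41->13
Step 2: Rank sum for X: R1 = 1 + 2 + 3 + 4 + 5 + 6 + 7 + 11 = 39.
Step 3: U_X = R1 - n1(n1+1)/2 = 39 - 8*9/2 = 39 - 36 = 3.
       U_Y = n1*n2 - U_X = 40 - 3 = 37.
Step 4: No ties, so the exact null distribution of U (based on enumerating the C(13,8) = 1287 equally likely rank assignments) gives the two-sided p-value.
Step 5: p-value = 0.010878; compare to alpha = 0.05. reject H0.

U_X = 3, p = 0.010878, reject H0 at alpha = 0.05.


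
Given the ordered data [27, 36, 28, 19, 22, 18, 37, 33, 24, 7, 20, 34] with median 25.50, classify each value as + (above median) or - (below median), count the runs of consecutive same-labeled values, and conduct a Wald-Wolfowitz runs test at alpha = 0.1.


Step 1: Compute median = 25.50; label A = above, B = below.
Labels in order: AAABBBAABBBA  (n_A = 6, n_B = 6)
Step 2: Count runs R = 5.
Step 3: Under H0 (random ordering), E[R] = 2*n_A*n_B/(n_A+n_B) + 1 = 2*6*6/12 + 1 = 7.0000.
        Var[R] = 2*n_A*n_B*(2*n_A*n_B - n_A - n_B) / ((n_A+n_B)^2 * (n_A+n_B-1)) = 4320/1584 = 2.7273.
        SD[R] = 1.6514.
Step 4: Continuity-corrected z = (R + 0.5 - E[R]) / SD[R] = (5 + 0.5 - 7.0000) / 1.6514 = -0.9083.
Step 5: Two-sided p-value via normal approximation = 2*(1 - Phi(|z|)) = 0.363722.
Step 6: alpha = 0.1. fail to reject H0.

R = 5, z = -0.9083, p = 0.363722, fail to reject H0.


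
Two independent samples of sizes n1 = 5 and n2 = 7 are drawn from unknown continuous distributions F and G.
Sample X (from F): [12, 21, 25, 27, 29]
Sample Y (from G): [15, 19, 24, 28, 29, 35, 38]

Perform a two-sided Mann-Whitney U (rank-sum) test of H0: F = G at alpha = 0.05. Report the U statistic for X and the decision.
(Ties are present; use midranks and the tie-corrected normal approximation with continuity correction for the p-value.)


Step 1: Combine and sort all 12 observations; assign midranks.
sorted (value, group): (12,X), (15,Y), (19,Y), (21,X), (24,Y), (25,X), (27,X), (28,Y), (29,X), (29,Y), (35,Y), (38,Y)
ranks: 12->1, 15->2, 19->3, 21->4, 24->5, 25->6, 27->7, 28->8, 29->9.5, 29->9.5, 35->11, 38->12
Step 2: Rank sum for X: R1 = 1 + 4 + 6 + 7 + 9.5 = 27.5.
Step 3: U_X = R1 - n1(n1+1)/2 = 27.5 - 5*6/2 = 27.5 - 15 = 12.5.
       U_Y = n1*n2 - U_X = 35 - 12.5 = 22.5.
Step 4: Ties are present, so use the tie-corrected normal approximation (with continuity correction) for the p-value.
Step 5: p-value = 0.464120; compare to alpha = 0.05. fail to reject H0.

U_X = 12.5, p = 0.464120, fail to reject H0 at alpha = 0.05.


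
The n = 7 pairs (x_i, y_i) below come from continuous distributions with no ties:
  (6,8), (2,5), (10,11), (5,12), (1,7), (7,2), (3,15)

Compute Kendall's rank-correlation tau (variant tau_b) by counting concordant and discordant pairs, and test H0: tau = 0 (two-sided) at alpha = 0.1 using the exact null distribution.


Step 1: Enumerate the 21 unordered pairs (i,j) with i<j and classify each by sign(x_j-x_i) * sign(y_j-y_i).
  (1,2):dx=-4,dy=-3->C; (1,3):dx=+4,dy=+3->C; (1,4):dx=-1,dy=+4->D; (1,5):dx=-5,dy=-1->C
  (1,6):dx=+1,dy=-6->D; (1,7):dx=-3,dy=+7->D; (2,3):dx=+8,dy=+6->C; (2,4):dx=+3,dy=+7->C
  (2,5):dx=-1,dy=+2->D; (2,6):dx=+5,dy=-3->D; (2,7):dx=+1,dy=+10->C; (3,4):dx=-5,dy=+1->D
  (3,5):dx=-9,dy=-4->C; (3,6):dx=-3,dy=-9->C; (3,7):dx=-7,dy=+4->D; (4,5):dx=-4,dy=-5->C
  (4,6):dx=+2,dy=-10->D; (4,7):dx=-2,dy=+3->D; (5,6):dx=+6,dy=-5->D; (5,7):dx=+2,dy=+8->C
  (6,7):dx=-4,dy=+13->D
Step 2: C = 10, D = 11, total pairs = 21.
Step 3: tau = (C - D)/(n(n-1)/2) = (10 - 11)/21 = -0.047619.
Step 4: Exact two-sided p-value (enumerate n! = 5040 permutations of y under H0): p = 1.000000.
Step 5: alpha = 0.1. fail to reject H0.

tau_b = -0.0476 (C=10, D=11), p = 1.000000, fail to reject H0.


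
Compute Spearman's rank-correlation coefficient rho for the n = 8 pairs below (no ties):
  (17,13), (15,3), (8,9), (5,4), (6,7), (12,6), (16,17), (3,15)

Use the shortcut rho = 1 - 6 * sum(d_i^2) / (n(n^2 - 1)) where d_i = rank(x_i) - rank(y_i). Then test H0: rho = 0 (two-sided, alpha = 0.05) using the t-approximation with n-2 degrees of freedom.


Step 1: Rank x and y separately (midranks; no ties here).
rank(x): 17->8, 15->6, 8->4, 5->2, 6->3, 12->5, 16->7, 3->1
rank(y): 13->6, 3->1, 9->5, 4->2, 7->4, 6->3, 17->8, 15->7
Step 2: d_i = R_x(i) - R_y(i); compute d_i^2.
  (8-6)^2=4, (6-1)^2=25, (4-5)^2=1, (2-2)^2=0, (3-4)^2=1, (5-3)^2=4, (7-8)^2=1, (1-7)^2=36
sum(d^2) = 72.
Step 3: rho = 1 - 6*72 / (8*(8^2 - 1)) = 1 - 432/504 = 0.142857.
Step 4: Under H0, t = rho * sqrt((n-2)/(1-rho^2)) = 0.3536 ~ t(6).
Step 5: Two-sided p-value from the t-distribution with 6 df = 0.735765.
Step 6: alpha = 0.05. fail to reject H0.

rho = 0.1429, p = 0.735765, fail to reject H0 at alpha = 0.05.


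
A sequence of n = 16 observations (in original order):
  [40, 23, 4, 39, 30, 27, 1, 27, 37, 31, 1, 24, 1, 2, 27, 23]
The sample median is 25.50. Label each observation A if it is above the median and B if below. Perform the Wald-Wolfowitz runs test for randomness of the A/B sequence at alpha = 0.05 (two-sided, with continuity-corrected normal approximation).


Step 1: Compute median = 25.50; label A = above, B = below.
Labels in order: ABBAAABAAABBBBAB  (n_A = 8, n_B = 8)
Step 2: Count runs R = 8.
Step 3: Under H0 (random ordering), E[R] = 2*n_A*n_B/(n_A+n_B) + 1 = 2*8*8/16 + 1 = 9.0000.
        Var[R] = 2*n_A*n_B*(2*n_A*n_B - n_A - n_B) / ((n_A+n_B)^2 * (n_A+n_B-1)) = 14336/3840 = 3.7333.
        SD[R] = 1.9322.
Step 4: Continuity-corrected z = (R + 0.5 - E[R]) / SD[R] = (8 + 0.5 - 9.0000) / 1.9322 = -0.2588.
Step 5: Two-sided p-value via normal approximation = 2*(1 - Phi(|z|)) = 0.795809.
Step 6: alpha = 0.05. fail to reject H0.

R = 8, z = -0.2588, p = 0.795809, fail to reject H0.


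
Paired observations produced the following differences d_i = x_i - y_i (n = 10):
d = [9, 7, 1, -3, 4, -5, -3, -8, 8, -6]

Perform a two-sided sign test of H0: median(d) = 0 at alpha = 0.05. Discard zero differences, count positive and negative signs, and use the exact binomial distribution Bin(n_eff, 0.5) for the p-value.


Step 1: Discard zero differences. Original n = 10; n_eff = number of nonzero differences = 10.
Nonzero differences (with sign): +9, +7, +1, -3, +4, -5, -3, -8, +8, -6
Step 2: Count signs: positive = 5, negative = 5.
Step 3: Under H0: P(positive) = 0.5, so the number of positives S ~ Bin(10, 0.5).
Step 4: Two-sided exact p-value = sum of Bin(10,0.5) probabilities at or below the observed probability = 1.000000.
Step 5: alpha = 0.05. fail to reject H0.

n_eff = 10, pos = 5, neg = 5, p = 1.000000, fail to reject H0.


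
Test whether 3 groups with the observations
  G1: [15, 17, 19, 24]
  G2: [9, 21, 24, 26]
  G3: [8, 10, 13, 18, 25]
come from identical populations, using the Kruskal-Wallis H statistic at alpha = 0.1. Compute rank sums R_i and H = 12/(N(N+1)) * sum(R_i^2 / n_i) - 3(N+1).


Step 1: Combine all N = 13 observations and assign midranks.
sorted (value, group, rank): (8,G3,1), (9,G2,2), (10,G3,3), (13,G3,4), (15,G1,5), (17,G1,6), (18,G3,7), (19,G1,8), (21,G2,9), (24,G1,10.5), (24,G2,10.5), (25,G3,12), (26,G2,13)
Step 2: Sum ranks within each group.
R_1 = 29.5 (n_1 = 4)
R_2 = 34.5 (n_2 = 4)
R_3 = 27 (n_3 = 5)
Step 3: H = 12/(N(N+1)) * sum(R_i^2/n_i) - 3(N+1)
     = 12/(13*14) * (29.5^2/4 + 34.5^2/4 + 27^2/5) - 3*14
     = 0.065934 * 660.925 - 42
     = 1.577473.
Step 4: Ties present; correction factor C = 1 - 6/(13^3 - 13) = 0.997253. Corrected H = 1.577473 / 0.997253 = 1.581818.
Step 5: Under H0, H ~ chi^2(2); p-value = 0.453432.
Step 6: alpha = 0.1. fail to reject H0.

H = 1.5818, df = 2, p = 0.453432, fail to reject H0.


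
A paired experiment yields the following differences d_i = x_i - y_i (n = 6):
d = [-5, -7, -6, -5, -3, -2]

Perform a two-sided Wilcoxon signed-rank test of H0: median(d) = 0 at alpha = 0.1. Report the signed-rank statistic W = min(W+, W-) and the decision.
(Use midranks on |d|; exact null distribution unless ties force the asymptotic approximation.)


Step 1: Drop any zero differences (none here) and take |d_i|.
|d| = [5, 7, 6, 5, 3, 2]
Step 2: Midrank |d_i| (ties get averaged ranks).
ranks: |5|->3.5, |7|->6, |6|->5, |5|->3.5, |3|->2, |2|->1
Step 3: Attach original signs; sum ranks with positive sign and with negative sign.
W+ = 0 = 0
W- = 3.5 + 6 + 5 + 3.5 + 2 + 1 = 21
(Check: W+ + W- = 21 should equal n(n+1)/2 = 21.)
Step 4: Test statistic W = min(W+, W-) = 0.
Step 5: Ties in |d|, so use the tie-corrected normal approximation.
        E[W] = n(n+1)/4 = 6*7/4 = 10.5.
        Tie groups: |d|=5 (t=2); sum(t^3 - t) = 6.
        Var[W] = n(n+1)(2n+1)/24 - sum(t^3-t)/48 = 546/24 - 6/48 = 22.625.
        z = (W - E[W]) / sqrt(Var[W]) = (0 - 10.5) / 4.7566 = -2.2075.
        Two-sided p = 2*Phi(z) = 0.027281.
Step 6: alpha = 0.1. reject H0.

W+ = 0, W- = 21, W = min = 0, p = 0.027281, reject H0.


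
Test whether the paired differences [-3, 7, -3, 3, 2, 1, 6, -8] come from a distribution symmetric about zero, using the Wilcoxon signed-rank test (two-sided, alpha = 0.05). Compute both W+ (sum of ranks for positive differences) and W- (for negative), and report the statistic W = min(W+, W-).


Step 1: Drop any zero differences (none here) and take |d_i|.
|d| = [3, 7, 3, 3, 2, 1, 6, 8]
Step 2: Midrank |d_i| (ties get averaged ranks).
ranks: |3|->4, |7|->7, |3|->4, |3|->4, |2|->2, |1|->1, |6|->6, |8|->8
Step 3: Attach original signs; sum ranks with positive sign and with negative sign.
W+ = 7 + 4 + 2 + 1 + 6 = 20
W- = 4 + 4 + 8 = 16
(Check: W+ + W- = 36 should equal n(n+1)/2 = 36.)
Step 4: Test statistic W = min(W+, W-) = 16.
Step 5: Ties in |d|, so use the tie-corrected normal approximation.
        E[W] = n(n+1)/4 = 8*9/4 = 18.
        Tie groups: |d|=3 (t=3); sum(t^3 - t) = 24.
        Var[W] = n(n+1)(2n+1)/24 - sum(t^3-t)/48 = 1224/24 - 24/48 = 50.5.
        z = (W - E[W]) / sqrt(Var[W]) = (16 - 18) / 7.1063 = -0.2814.
        Two-sided p = 2*Phi(z) = 0.778374.
Step 6: alpha = 0.05. fail to reject H0.

W+ = 20, W- = 16, W = min = 16, p = 0.778374, fail to reject H0.


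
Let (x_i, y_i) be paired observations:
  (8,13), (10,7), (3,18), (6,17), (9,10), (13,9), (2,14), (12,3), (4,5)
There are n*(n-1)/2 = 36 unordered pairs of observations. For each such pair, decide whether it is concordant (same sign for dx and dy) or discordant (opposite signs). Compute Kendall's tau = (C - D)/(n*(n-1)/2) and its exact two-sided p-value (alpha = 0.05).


Step 1: Enumerate the 36 unordered pairs (i,j) with i<j and classify each by sign(x_j-x_i) * sign(y_j-y_i).
  (1,2):dx=+2,dy=-6->D; (1,3):dx=-5,dy=+5->D; (1,4):dx=-2,dy=+4->D; (1,5):dx=+1,dy=-3->D
  (1,6):dx=+5,dy=-4->D; (1,7):dx=-6,dy=+1->D; (1,8):dx=+4,dy=-10->D; (1,9):dx=-4,dy=-8->C
  (2,3):dx=-7,dy=+11->D; (2,4):dx=-4,dy=+10->D; (2,5):dx=-1,dy=+3->D; (2,6):dx=+3,dy=+2->C
  (2,7):dx=-8,dy=+7->D; (2,8):dx=+2,dy=-4->D; (2,9):dx=-6,dy=-2->C; (3,4):dx=+3,dy=-1->D
  (3,5):dx=+6,dy=-8->D; (3,6):dx=+10,dy=-9->D; (3,7):dx=-1,dy=-4->C; (3,8):dx=+9,dy=-15->D
  (3,9):dx=+1,dy=-13->D; (4,5):dx=+3,dy=-7->D; (4,6):dx=+7,dy=-8->D; (4,7):dx=-4,dy=-3->C
  (4,8):dx=+6,dy=-14->D; (4,9):dx=-2,dy=-12->C; (5,6):dx=+4,dy=-1->D; (5,7):dx=-7,dy=+4->D
  (5,8):dx=+3,dy=-7->D; (5,9):dx=-5,dy=-5->C; (6,7):dx=-11,dy=+5->D; (6,8):dx=-1,dy=-6->C
  (6,9):dx=-9,dy=-4->C; (7,8):dx=+10,dy=-11->D; (7,9):dx=+2,dy=-9->D; (8,9):dx=-8,dy=+2->D
Step 2: C = 9, D = 27, total pairs = 36.
Step 3: tau = (C - D)/(n(n-1)/2) = (9 - 27)/36 = -0.500000.
Step 4: Exact two-sided p-value (enumerate n! = 362880 permutations of y under H0): p = 0.075176.
Step 5: alpha = 0.05. fail to reject H0.

tau_b = -0.5000 (C=9, D=27), p = 0.075176, fail to reject H0.


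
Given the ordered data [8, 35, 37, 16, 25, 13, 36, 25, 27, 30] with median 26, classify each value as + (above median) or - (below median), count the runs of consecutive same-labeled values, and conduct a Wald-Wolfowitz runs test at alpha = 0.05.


Step 1: Compute median = 26; label A = above, B = below.
Labels in order: BAABBBABAA  (n_A = 5, n_B = 5)
Step 2: Count runs R = 6.
Step 3: Under H0 (random ordering), E[R] = 2*n_A*n_B/(n_A+n_B) + 1 = 2*5*5/10 + 1 = 6.0000.
        Var[R] = 2*n_A*n_B*(2*n_A*n_B - n_A - n_B) / ((n_A+n_B)^2 * (n_A+n_B-1)) = 2000/900 = 2.2222.
        SD[R] = 1.4907.
Step 4: R = E[R], so z = 0 with no continuity correction.
Step 5: Two-sided p-value via normal approximation = 2*(1 - Phi(|z|)) = 1.000000.
Step 6: alpha = 0.05. fail to reject H0.

R = 6, z = 0.0000, p = 1.000000, fail to reject H0.


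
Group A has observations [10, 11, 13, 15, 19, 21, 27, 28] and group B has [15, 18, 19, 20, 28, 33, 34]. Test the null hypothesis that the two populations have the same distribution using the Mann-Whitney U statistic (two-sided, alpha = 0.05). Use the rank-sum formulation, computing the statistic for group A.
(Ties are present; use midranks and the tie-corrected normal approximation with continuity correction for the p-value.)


Step 1: Combine and sort all 15 observations; assign midranks.
sorted (value, group): (10,X), (11,X), (13,X), (15,X), (15,Y), (18,Y), (19,X), (19,Y), (20,Y), (21,X), (27,X), (28,X), (28,Y), (33,Y), (34,Y)
ranks: 10->1, 11->2, 13->3, 15->4.5, 15->4.5, 18->6, 19->7.5, 19->7.5, 20->9, 21->10, 27->11, 28->12.5, 28->12.5, 33->14, 34->15
Step 2: Rank sum for X: R1 = 1 + 2 + 3 + 4.5 + 7.5 + 10 + 11 + 12.5 = 51.5.
Step 3: U_X = R1 - n1(n1+1)/2 = 51.5 - 8*9/2 = 51.5 - 36 = 15.5.
       U_Y = n1*n2 - U_X = 56 - 15.5 = 40.5.
Step 4: Ties are present, so use the tie-corrected normal approximation (with continuity correction) for the p-value.
Step 5: p-value = 0.163782; compare to alpha = 0.05. fail to reject H0.

U_X = 15.5, p = 0.163782, fail to reject H0 at alpha = 0.05.


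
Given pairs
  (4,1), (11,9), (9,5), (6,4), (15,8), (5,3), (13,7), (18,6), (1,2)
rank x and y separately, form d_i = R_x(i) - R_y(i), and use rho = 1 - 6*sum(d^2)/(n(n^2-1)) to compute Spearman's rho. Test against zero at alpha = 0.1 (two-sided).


Step 1: Rank x and y separately (midranks; no ties here).
rank(x): 4->2, 11->6, 9->5, 6->4, 15->8, 5->3, 13->7, 18->9, 1->1
rank(y): 1->1, 9->9, 5->5, 4->4, 8->8, 3->3, 7->7, 6->6, 2->2
Step 2: d_i = R_x(i) - R_y(i); compute d_i^2.
  (2-1)^2=1, (6-9)^2=9, (5-5)^2=0, (4-4)^2=0, (8-8)^2=0, (3-3)^2=0, (7-7)^2=0, (9-6)^2=9, (1-2)^2=1
sum(d^2) = 20.
Step 3: rho = 1 - 6*20 / (9*(9^2 - 1)) = 1 - 120/720 = 0.833333.
Step 4: Under H0, t = rho * sqrt((n-2)/(1-rho^2)) = 3.9886 ~ t(7).
Step 5: Two-sided p-value from the t-distribution with 7 df = 0.005266.
Step 6: alpha = 0.1. reject H0.

rho = 0.8333, p = 0.005266, reject H0 at alpha = 0.1.


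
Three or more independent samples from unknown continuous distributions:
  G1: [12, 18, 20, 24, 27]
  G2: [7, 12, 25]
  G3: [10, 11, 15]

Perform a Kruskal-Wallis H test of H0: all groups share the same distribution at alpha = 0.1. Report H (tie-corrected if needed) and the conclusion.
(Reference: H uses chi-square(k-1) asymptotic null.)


Step 1: Combine all N = 11 observations and assign midranks.
sorted (value, group, rank): (7,G2,1), (10,G3,2), (11,G3,3), (12,G1,4.5), (12,G2,4.5), (15,G3,6), (18,G1,7), (20,G1,8), (24,G1,9), (25,G2,10), (27,G1,11)
Step 2: Sum ranks within each group.
R_1 = 39.5 (n_1 = 5)
R_2 = 15.5 (n_2 = 3)
R_3 = 11 (n_3 = 3)
Step 3: H = 12/(N(N+1)) * sum(R_i^2/n_i) - 3(N+1)
     = 12/(11*12) * (39.5^2/5 + 15.5^2/3 + 11^2/3) - 3*12
     = 0.090909 * 432.467 - 36
     = 3.315152.
Step 4: Ties present; correction factor C = 1 - 6/(11^3 - 11) = 0.995455. Corrected H = 3.315152 / 0.995455 = 3.330289.
Step 5: Under H0, H ~ chi^2(2); p-value = 0.189163.
Step 6: alpha = 0.1. fail to reject H0.

H = 3.3303, df = 2, p = 0.189163, fail to reject H0.


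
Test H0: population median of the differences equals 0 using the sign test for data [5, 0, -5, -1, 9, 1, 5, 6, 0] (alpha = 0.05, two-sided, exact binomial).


Step 1: Discard zero differences. Original n = 9; n_eff = number of nonzero differences = 7.
Nonzero differences (with sign): +5, -5, -1, +9, +1, +5, +6
Step 2: Count signs: positive = 5, negative = 2.
Step 3: Under H0: P(positive) = 0.5, so the number of positives S ~ Bin(7, 0.5).
Step 4: Two-sided exact p-value = sum of Bin(7,0.5) probabilities at or below the observed probability = 0.453125.
Step 5: alpha = 0.05. fail to reject H0.

n_eff = 7, pos = 5, neg = 2, p = 0.453125, fail to reject H0.


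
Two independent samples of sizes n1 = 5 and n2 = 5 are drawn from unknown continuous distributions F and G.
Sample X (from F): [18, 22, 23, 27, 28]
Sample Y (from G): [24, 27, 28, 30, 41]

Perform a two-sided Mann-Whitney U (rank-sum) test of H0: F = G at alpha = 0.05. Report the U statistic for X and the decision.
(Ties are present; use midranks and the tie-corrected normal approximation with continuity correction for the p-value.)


Step 1: Combine and sort all 10 observations; assign midranks.
sorted (value, group): (18,X), (22,X), (23,X), (24,Y), (27,X), (27,Y), (28,X), (28,Y), (30,Y), (41,Y)
ranks: 18->1, 22->2, 23->3, 24->4, 27->5.5, 27->5.5, 28->7.5, 28->7.5, 30->9, 41->10
Step 2: Rank sum for X: R1 = 1 + 2 + 3 + 5.5 + 7.5 = 19.
Step 3: U_X = R1 - n1(n1+1)/2 = 19 - 5*6/2 = 19 - 15 = 4.
       U_Y = n1*n2 - U_X = 25 - 4 = 21.
Step 4: Ties are present, so use the tie-corrected normal approximation (with continuity correction) for the p-value.
Step 5: p-value = 0.092692; compare to alpha = 0.05. fail to reject H0.

U_X = 4, p = 0.092692, fail to reject H0 at alpha = 0.05.


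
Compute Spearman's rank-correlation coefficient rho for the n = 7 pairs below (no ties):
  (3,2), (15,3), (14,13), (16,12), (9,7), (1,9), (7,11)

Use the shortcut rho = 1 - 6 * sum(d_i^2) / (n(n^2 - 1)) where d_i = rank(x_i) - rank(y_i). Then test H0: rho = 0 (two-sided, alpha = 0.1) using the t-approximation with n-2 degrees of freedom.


Step 1: Rank x and y separately (midranks; no ties here).
rank(x): 3->2, 15->6, 14->5, 16->7, 9->4, 1->1, 7->3
rank(y): 2->1, 3->2, 13->7, 12->6, 7->3, 9->4, 11->5
Step 2: d_i = R_x(i) - R_y(i); compute d_i^2.
  (2-1)^2=1, (6-2)^2=16, (5-7)^2=4, (7-6)^2=1, (4-3)^2=1, (1-4)^2=9, (3-5)^2=4
sum(d^2) = 36.
Step 3: rho = 1 - 6*36 / (7*(7^2 - 1)) = 1 - 216/336 = 0.357143.
Step 4: Under H0, t = rho * sqrt((n-2)/(1-rho^2)) = 0.8550 ~ t(5).
Step 5: Two-sided p-value from the t-distribution with 5 df = 0.431611.
Step 6: alpha = 0.1. fail to reject H0.

rho = 0.3571, p = 0.431611, fail to reject H0 at alpha = 0.1.


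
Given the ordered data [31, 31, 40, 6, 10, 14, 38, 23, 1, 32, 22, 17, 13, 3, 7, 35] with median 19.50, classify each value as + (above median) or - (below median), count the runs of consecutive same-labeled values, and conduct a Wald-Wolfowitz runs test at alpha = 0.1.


Step 1: Compute median = 19.50; label A = above, B = below.
Labels in order: AAABBBAABAABBBBA  (n_A = 8, n_B = 8)
Step 2: Count runs R = 7.
Step 3: Under H0 (random ordering), E[R] = 2*n_A*n_B/(n_A+n_B) + 1 = 2*8*8/16 + 1 = 9.0000.
        Var[R] = 2*n_A*n_B*(2*n_A*n_B - n_A - n_B) / ((n_A+n_B)^2 * (n_A+n_B-1)) = 14336/3840 = 3.7333.
        SD[R] = 1.9322.
Step 4: Continuity-corrected z = (R + 0.5 - E[R]) / SD[R] = (7 + 0.5 - 9.0000) / 1.9322 = -0.7763.
Step 5: Two-sided p-value via normal approximation = 2*(1 - Phi(|z|)) = 0.437558.
Step 6: alpha = 0.1. fail to reject H0.

R = 7, z = -0.7763, p = 0.437558, fail to reject H0.


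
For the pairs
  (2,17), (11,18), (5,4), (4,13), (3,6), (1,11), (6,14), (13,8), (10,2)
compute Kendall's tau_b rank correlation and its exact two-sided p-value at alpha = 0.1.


Step 1: Enumerate the 36 unordered pairs (i,j) with i<j and classify each by sign(x_j-x_i) * sign(y_j-y_i).
  (1,2):dx=+9,dy=+1->C; (1,3):dx=+3,dy=-13->D; (1,4):dx=+2,dy=-4->D; (1,5):dx=+1,dy=-11->D
  (1,6):dx=-1,dy=-6->C; (1,7):dx=+4,dy=-3->D; (1,8):dx=+11,dy=-9->D; (1,9):dx=+8,dy=-15->D
  (2,3):dx=-6,dy=-14->C; (2,4):dx=-7,dy=-5->C; (2,5):dx=-8,dy=-12->C; (2,6):dx=-10,dy=-7->C
  (2,7):dx=-5,dy=-4->C; (2,8):dx=+2,dy=-10->D; (2,9):dx=-1,dy=-16->C; (3,4):dx=-1,dy=+9->D
  (3,5):dx=-2,dy=+2->D; (3,6):dx=-4,dy=+7->D; (3,7):dx=+1,dy=+10->C; (3,8):dx=+8,dy=+4->C
  (3,9):dx=+5,dy=-2->D; (4,5):dx=-1,dy=-7->C; (4,6):dx=-3,dy=-2->C; (4,7):dx=+2,dy=+1->C
  (4,8):dx=+9,dy=-5->D; (4,9):dx=+6,dy=-11->D; (5,6):dx=-2,dy=+5->D; (5,7):dx=+3,dy=+8->C
  (5,8):dx=+10,dy=+2->C; (5,9):dx=+7,dy=-4->D; (6,7):dx=+5,dy=+3->C; (6,8):dx=+12,dy=-3->D
  (6,9):dx=+9,dy=-9->D; (7,8):dx=+7,dy=-6->D; (7,9):dx=+4,dy=-12->D; (8,9):dx=-3,dy=-6->C
Step 2: C = 17, D = 19, total pairs = 36.
Step 3: tau = (C - D)/(n(n-1)/2) = (17 - 19)/36 = -0.055556.
Step 4: Exact two-sided p-value (enumerate n! = 362880 permutations of y under H0): p = 0.919455.
Step 5: alpha = 0.1. fail to reject H0.

tau_b = -0.0556 (C=17, D=19), p = 0.919455, fail to reject H0.


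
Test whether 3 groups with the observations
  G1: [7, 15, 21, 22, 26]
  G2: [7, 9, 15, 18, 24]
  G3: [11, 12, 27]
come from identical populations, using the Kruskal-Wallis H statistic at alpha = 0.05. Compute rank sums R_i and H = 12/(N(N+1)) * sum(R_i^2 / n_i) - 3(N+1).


Step 1: Combine all N = 13 observations and assign midranks.
sorted (value, group, rank): (7,G1,1.5), (7,G2,1.5), (9,G2,3), (11,G3,4), (12,G3,5), (15,G1,6.5), (15,G2,6.5), (18,G2,8), (21,G1,9), (22,G1,10), (24,G2,11), (26,G1,12), (27,G3,13)
Step 2: Sum ranks within each group.
R_1 = 39 (n_1 = 5)
R_2 = 30 (n_2 = 5)
R_3 = 22 (n_3 = 3)
Step 3: H = 12/(N(N+1)) * sum(R_i^2/n_i) - 3(N+1)
     = 12/(13*14) * (39^2/5 + 30^2/5 + 22^2/3) - 3*14
     = 0.065934 * 645.533 - 42
     = 0.562637.
Step 4: Ties present; correction factor C = 1 - 12/(13^3 - 13) = 0.994505. Corrected H = 0.562637 / 0.994505 = 0.565746.
Step 5: Under H0, H ~ chi^2(2); p-value = 0.753616.
Step 6: alpha = 0.05. fail to reject H0.

H = 0.5657, df = 2, p = 0.753616, fail to reject H0.


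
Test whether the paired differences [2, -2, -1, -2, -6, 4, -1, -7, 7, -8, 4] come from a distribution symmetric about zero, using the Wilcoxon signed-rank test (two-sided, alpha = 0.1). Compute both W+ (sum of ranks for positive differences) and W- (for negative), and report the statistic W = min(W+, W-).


Step 1: Drop any zero differences (none here) and take |d_i|.
|d| = [2, 2, 1, 2, 6, 4, 1, 7, 7, 8, 4]
Step 2: Midrank |d_i| (ties get averaged ranks).
ranks: |2|->4, |2|->4, |1|->1.5, |2|->4, |6|->8, |4|->6.5, |1|->1.5, |7|->9.5, |7|->9.5, |8|->11, |4|->6.5
Step 3: Attach original signs; sum ranks with positive sign and with negative sign.
W+ = 4 + 6.5 + 9.5 + 6.5 = 26.5
W- = 4 + 1.5 + 4 + 8 + 1.5 + 9.5 + 11 = 39.5
(Check: W+ + W- = 66 should equal n(n+1)/2 = 66.)
Step 4: Test statistic W = min(W+, W-) = 26.5.
Step 5: Ties in |d|, so use the tie-corrected normal approximation.
        E[W] = n(n+1)/4 = 11*12/4 = 33.
        Tie groups: |d|=1 (t=2), |d|=2 (t=3), |d|=4 (t=2), |d|=7 (t=2); sum(t^3 - t) = 42.
        Var[W] = n(n+1)(2n+1)/24 - sum(t^3-t)/48 = 3036/24 - 42/48 = 125.625.
        z = (W - E[W]) / sqrt(Var[W]) = (26.5 - 33) / 11.2083 = -0.5799.
        Two-sided p = 2*Phi(z) = 0.561962.
Step 6: alpha = 0.1. fail to reject H0.

W+ = 26.5, W- = 39.5, W = min = 26.5, p = 0.561962, fail to reject H0.


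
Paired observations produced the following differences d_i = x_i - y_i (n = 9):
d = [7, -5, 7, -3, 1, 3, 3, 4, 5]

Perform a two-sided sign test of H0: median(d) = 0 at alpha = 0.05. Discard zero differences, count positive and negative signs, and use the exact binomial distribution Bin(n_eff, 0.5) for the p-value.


Step 1: Discard zero differences. Original n = 9; n_eff = number of nonzero differences = 9.
Nonzero differences (with sign): +7, -5, +7, -3, +1, +3, +3, +4, +5
Step 2: Count signs: positive = 7, negative = 2.
Step 3: Under H0: P(positive) = 0.5, so the number of positives S ~ Bin(9, 0.5).
Step 4: Two-sided exact p-value = sum of Bin(9,0.5) probabilities at or below the observed probability = 0.179688.
Step 5: alpha = 0.05. fail to reject H0.

n_eff = 9, pos = 7, neg = 2, p = 0.179688, fail to reject H0.


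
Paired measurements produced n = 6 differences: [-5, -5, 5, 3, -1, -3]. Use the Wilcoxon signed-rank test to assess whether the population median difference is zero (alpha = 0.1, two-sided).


Step 1: Drop any zero differences (none here) and take |d_i|.
|d| = [5, 5, 5, 3, 1, 3]
Step 2: Midrank |d_i| (ties get averaged ranks).
ranks: |5|->5, |5|->5, |5|->5, |3|->2.5, |1|->1, |3|->2.5
Step 3: Attach original signs; sum ranks with positive sign and with negative sign.
W+ = 5 + 2.5 = 7.5
W- = 5 + 5 + 1 + 2.5 = 13.5
(Check: W+ + W- = 21 should equal n(n+1)/2 = 21.)
Step 4: Test statistic W = min(W+, W-) = 7.5.
Step 5: Ties in |d|, so use the tie-corrected normal approximation.
        E[W] = n(n+1)/4 = 6*7/4 = 10.5.
        Tie groups: |d|=3 (t=2), |d|=5 (t=3); sum(t^3 - t) = 30.
        Var[W] = n(n+1)(2n+1)/24 - sum(t^3-t)/48 = 546/24 - 30/48 = 22.125.
        z = (W - E[W]) / sqrt(Var[W]) = (7.5 - 10.5) / 4.7037 = -0.6378.
        Two-sided p = 2*Phi(z) = 0.523609.
Step 6: alpha = 0.1. fail to reject H0.

W+ = 7.5, W- = 13.5, W = min = 7.5, p = 0.523609, fail to reject H0.


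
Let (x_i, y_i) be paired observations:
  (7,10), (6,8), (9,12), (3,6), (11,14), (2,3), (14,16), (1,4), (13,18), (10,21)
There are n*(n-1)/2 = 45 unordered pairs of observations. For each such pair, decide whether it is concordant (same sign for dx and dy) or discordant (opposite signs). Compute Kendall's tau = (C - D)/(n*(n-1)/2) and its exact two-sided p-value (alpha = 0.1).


Step 1: Enumerate the 45 unordered pairs (i,j) with i<j and classify each by sign(x_j-x_i) * sign(y_j-y_i).
  (1,2):dx=-1,dy=-2->C; (1,3):dx=+2,dy=+2->C; (1,4):dx=-4,dy=-4->C; (1,5):dx=+4,dy=+4->C
  (1,6):dx=-5,dy=-7->C; (1,7):dx=+7,dy=+6->C; (1,8):dx=-6,dy=-6->C; (1,9):dx=+6,dy=+8->C
  (1,10):dx=+3,dy=+11->C; (2,3):dx=+3,dy=+4->C; (2,4):dx=-3,dy=-2->C; (2,5):dx=+5,dy=+6->C
  (2,6):dx=-4,dy=-5->C; (2,7):dx=+8,dy=+8->C; (2,8):dx=-5,dy=-4->C; (2,9):dx=+7,dy=+10->C
  (2,10):dx=+4,dy=+13->C; (3,4):dx=-6,dy=-6->C; (3,5):dx=+2,dy=+2->C; (3,6):dx=-7,dy=-9->C
  (3,7):dx=+5,dy=+4->C; (3,8):dx=-8,dy=-8->C; (3,9):dx=+4,dy=+6->C; (3,10):dx=+1,dy=+9->C
  (4,5):dx=+8,dy=+8->C; (4,6):dx=-1,dy=-3->C; (4,7):dx=+11,dy=+10->C; (4,8):dx=-2,dy=-2->C
  (4,9):dx=+10,dy=+12->C; (4,10):dx=+7,dy=+15->C; (5,6):dx=-9,dy=-11->C; (5,7):dx=+3,dy=+2->C
  (5,8):dx=-10,dy=-10->C; (5,9):dx=+2,dy=+4->C; (5,10):dx=-1,dy=+7->D; (6,7):dx=+12,dy=+13->C
  (6,8):dx=-1,dy=+1->D; (6,9):dx=+11,dy=+15->C; (6,10):dx=+8,dy=+18->C; (7,8):dx=-13,dy=-12->C
  (7,9):dx=-1,dy=+2->D; (7,10):dx=-4,dy=+5->D; (8,9):dx=+12,dy=+14->C; (8,10):dx=+9,dy=+17->C
  (9,10):dx=-3,dy=+3->D
Step 2: C = 40, D = 5, total pairs = 45.
Step 3: tau = (C - D)/(n(n-1)/2) = (40 - 5)/45 = 0.777778.
Step 4: Exact two-sided p-value (enumerate n! = 3628800 permutations of y under H0): p = 0.000946.
Step 5: alpha = 0.1. reject H0.

tau_b = 0.7778 (C=40, D=5), p = 0.000946, reject H0.


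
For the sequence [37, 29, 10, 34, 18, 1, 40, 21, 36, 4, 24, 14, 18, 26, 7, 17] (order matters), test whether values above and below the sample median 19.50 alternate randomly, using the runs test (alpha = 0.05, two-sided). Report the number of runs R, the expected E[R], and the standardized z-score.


Step 1: Compute median = 19.50; label A = above, B = below.
Labels in order: AABABBAAABABBABB  (n_A = 8, n_B = 8)
Step 2: Count runs R = 10.
Step 3: Under H0 (random ordering), E[R] = 2*n_A*n_B/(n_A+n_B) + 1 = 2*8*8/16 + 1 = 9.0000.
        Var[R] = 2*n_A*n_B*(2*n_A*n_B - n_A - n_B) / ((n_A+n_B)^2 * (n_A+n_B-1)) = 14336/3840 = 3.7333.
        SD[R] = 1.9322.
Step 4: Continuity-corrected z = (R - 0.5 - E[R]) / SD[R] = (10 - 0.5 - 9.0000) / 1.9322 = 0.2588.
Step 5: Two-sided p-value via normal approximation = 2*(1 - Phi(|z|)) = 0.795809.
Step 6: alpha = 0.05. fail to reject H0.

R = 10, z = 0.2588, p = 0.795809, fail to reject H0.


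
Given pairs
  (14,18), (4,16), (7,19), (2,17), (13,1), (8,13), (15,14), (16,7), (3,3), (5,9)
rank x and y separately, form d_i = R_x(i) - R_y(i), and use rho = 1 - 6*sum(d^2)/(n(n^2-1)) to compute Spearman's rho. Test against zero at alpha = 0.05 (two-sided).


Step 1: Rank x and y separately (midranks; no ties here).
rank(x): 14->8, 4->3, 7->5, 2->1, 13->7, 8->6, 15->9, 16->10, 3->2, 5->4
rank(y): 18->9, 16->7, 19->10, 17->8, 1->1, 13->5, 14->6, 7->3, 3->2, 9->4
Step 2: d_i = R_x(i) - R_y(i); compute d_i^2.
  (8-9)^2=1, (3-7)^2=16, (5-10)^2=25, (1-8)^2=49, (7-1)^2=36, (6-5)^2=1, (9-6)^2=9, (10-3)^2=49, (2-2)^2=0, (4-4)^2=0
sum(d^2) = 186.
Step 3: rho = 1 - 6*186 / (10*(10^2 - 1)) = 1 - 1116/990 = -0.127273.
Step 4: Under H0, t = rho * sqrt((n-2)/(1-rho^2)) = -0.3629 ~ t(8).
Step 5: Two-sided p-value from the t-distribution with 8 df = 0.726057.
Step 6: alpha = 0.05. fail to reject H0.

rho = -0.1273, p = 0.726057, fail to reject H0 at alpha = 0.05.


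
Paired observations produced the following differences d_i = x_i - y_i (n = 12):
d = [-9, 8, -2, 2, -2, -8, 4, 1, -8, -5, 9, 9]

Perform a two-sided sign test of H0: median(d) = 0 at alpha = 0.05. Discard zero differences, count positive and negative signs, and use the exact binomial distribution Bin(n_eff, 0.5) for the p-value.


Step 1: Discard zero differences. Original n = 12; n_eff = number of nonzero differences = 12.
Nonzero differences (with sign): -9, +8, -2, +2, -2, -8, +4, +1, -8, -5, +9, +9
Step 2: Count signs: positive = 6, negative = 6.
Step 3: Under H0: P(positive) = 0.5, so the number of positives S ~ Bin(12, 0.5).
Step 4: Two-sided exact p-value = sum of Bin(12,0.5) probabilities at or below the observed probability = 1.000000.
Step 5: alpha = 0.05. fail to reject H0.

n_eff = 12, pos = 6, neg = 6, p = 1.000000, fail to reject H0.


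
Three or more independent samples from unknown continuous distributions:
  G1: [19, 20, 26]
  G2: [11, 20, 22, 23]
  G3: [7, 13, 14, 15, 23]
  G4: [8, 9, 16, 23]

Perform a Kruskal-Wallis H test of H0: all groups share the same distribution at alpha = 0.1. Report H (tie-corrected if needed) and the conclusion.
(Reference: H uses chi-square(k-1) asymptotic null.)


Step 1: Combine all N = 16 observations and assign midranks.
sorted (value, group, rank): (7,G3,1), (8,G4,2), (9,G4,3), (11,G2,4), (13,G3,5), (14,G3,6), (15,G3,7), (16,G4,8), (19,G1,9), (20,G1,10.5), (20,G2,10.5), (22,G2,12), (23,G2,14), (23,G3,14), (23,G4,14), (26,G1,16)
Step 2: Sum ranks within each group.
R_1 = 35.5 (n_1 = 3)
R_2 = 40.5 (n_2 = 4)
R_3 = 33 (n_3 = 5)
R_4 = 27 (n_4 = 4)
Step 3: H = 12/(N(N+1)) * sum(R_i^2/n_i) - 3(N+1)
     = 12/(16*17) * (35.5^2/3 + 40.5^2/4 + 33^2/5 + 27^2/4) - 3*17
     = 0.044118 * 1230.2 - 51
     = 3.273346.
Step 4: Ties present; correction factor C = 1 - 30/(16^3 - 16) = 0.992647. Corrected H = 3.273346 / 0.992647 = 3.297593.
Step 5: Under H0, H ~ chi^2(3); p-value = 0.347978.
Step 6: alpha = 0.1. fail to reject H0.

H = 3.2976, df = 3, p = 0.347978, fail to reject H0.


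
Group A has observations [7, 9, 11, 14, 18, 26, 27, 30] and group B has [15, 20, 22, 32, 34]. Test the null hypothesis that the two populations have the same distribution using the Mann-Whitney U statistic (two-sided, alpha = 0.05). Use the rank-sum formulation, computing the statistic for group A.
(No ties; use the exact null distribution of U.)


Step 1: Combine and sort all 13 observations; assign midranks.
sorted (value, group): (7,X), (9,X), (11,X), (14,X), (15,Y), (18,X), (20,Y), (22,Y), (26,X), (27,X), (30,X), (32,Y), (34,Y)
ranks: 7->1, 9->2, 11->3, 14->4, 15->5, 18->6, 20->7, 22->8, 26->9, 27->10, 30->11, 32->12, 34->13
Step 2: Rank sum for X: R1 = 1 + 2 + 3 + 4 + 6 + 9 + 10 + 11 = 46.
Step 3: U_X = R1 - n1(n1+1)/2 = 46 - 8*9/2 = 46 - 36 = 10.
       U_Y = n1*n2 - U_X = 40 - 10 = 30.
Step 4: No ties, so the exact null distribution of U (based on enumerating the C(13,8) = 1287 equally likely rank assignments) gives the two-sided p-value.
Step 5: p-value = 0.170940; compare to alpha = 0.05. fail to reject H0.

U_X = 10, p = 0.170940, fail to reject H0 at alpha = 0.05.


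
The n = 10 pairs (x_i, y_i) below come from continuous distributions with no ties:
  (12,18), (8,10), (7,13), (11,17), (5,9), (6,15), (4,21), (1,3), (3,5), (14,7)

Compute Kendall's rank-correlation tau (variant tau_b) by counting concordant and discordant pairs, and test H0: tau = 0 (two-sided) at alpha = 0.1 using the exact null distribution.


Step 1: Enumerate the 45 unordered pairs (i,j) with i<j and classify each by sign(x_j-x_i) * sign(y_j-y_i).
  (1,2):dx=-4,dy=-8->C; (1,3):dx=-5,dy=-5->C; (1,4):dx=-1,dy=-1->C; (1,5):dx=-7,dy=-9->C
  (1,6):dx=-6,dy=-3->C; (1,7):dx=-8,dy=+3->D; (1,8):dx=-11,dy=-15->C; (1,9):dx=-9,dy=-13->C
  (1,10):dx=+2,dy=-11->D; (2,3):dx=-1,dy=+3->D; (2,4):dx=+3,dy=+7->C; (2,5):dx=-3,dy=-1->C
  (2,6):dx=-2,dy=+5->D; (2,7):dx=-4,dy=+11->D; (2,8):dx=-7,dy=-7->C; (2,9):dx=-5,dy=-5->C
  (2,10):dx=+6,dy=-3->D; (3,4):dx=+4,dy=+4->C; (3,5):dx=-2,dy=-4->C; (3,6):dx=-1,dy=+2->D
  (3,7):dx=-3,dy=+8->D; (3,8):dx=-6,dy=-10->C; (3,9):dx=-4,dy=-8->C; (3,10):dx=+7,dy=-6->D
  (4,5):dx=-6,dy=-8->C; (4,6):dx=-5,dy=-2->C; (4,7):dx=-7,dy=+4->D; (4,8):dx=-10,dy=-14->C
  (4,9):dx=-8,dy=-12->C; (4,10):dx=+3,dy=-10->D; (5,6):dx=+1,dy=+6->C; (5,7):dx=-1,dy=+12->D
  (5,8):dx=-4,dy=-6->C; (5,9):dx=-2,dy=-4->C; (5,10):dx=+9,dy=-2->D; (6,7):dx=-2,dy=+6->D
  (6,8):dx=-5,dy=-12->C; (6,9):dx=-3,dy=-10->C; (6,10):dx=+8,dy=-8->D; (7,8):dx=-3,dy=-18->C
  (7,9):dx=-1,dy=-16->C; (7,10):dx=+10,dy=-14->D; (8,9):dx=+2,dy=+2->C; (8,10):dx=+13,dy=+4->C
  (9,10):dx=+11,dy=+2->C
Step 2: C = 29, D = 16, total pairs = 45.
Step 3: tau = (C - D)/(n(n-1)/2) = (29 - 16)/45 = 0.288889.
Step 4: Exact two-sided p-value (enumerate n! = 3628800 permutations of y under H0): p = 0.291248.
Step 5: alpha = 0.1. fail to reject H0.

tau_b = 0.2889 (C=29, D=16), p = 0.291248, fail to reject H0.
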